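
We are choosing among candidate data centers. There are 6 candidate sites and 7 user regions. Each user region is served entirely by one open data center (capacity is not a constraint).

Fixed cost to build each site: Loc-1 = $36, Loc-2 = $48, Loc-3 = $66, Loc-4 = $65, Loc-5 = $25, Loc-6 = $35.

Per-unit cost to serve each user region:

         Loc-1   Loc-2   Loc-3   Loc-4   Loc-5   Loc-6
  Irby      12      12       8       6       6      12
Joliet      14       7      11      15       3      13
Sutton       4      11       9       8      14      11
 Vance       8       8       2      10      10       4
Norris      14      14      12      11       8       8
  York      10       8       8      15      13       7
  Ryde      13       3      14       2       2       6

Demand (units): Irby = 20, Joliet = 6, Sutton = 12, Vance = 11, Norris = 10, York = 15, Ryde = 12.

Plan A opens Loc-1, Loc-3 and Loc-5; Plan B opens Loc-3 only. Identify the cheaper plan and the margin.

Plan A is cheaper by 271.

Plan A: {Loc-1, Loc-3, Loc-5}: Irby→Loc-5 6·20=120, Joliet→Loc-5 3·6=18, Sutton→Loc-1 4·12=48, Vance→Loc-3 2·11=22, Norris→Loc-5 8·10=80, York→Loc-3 8·15=120, Ryde→Loc-5 2·12=24. Service 432; fixed 127; total 559.
Plan B: {Loc-3}: Irby→Loc-3 8·20=160, Joliet→Loc-3 11·6=66, Sutton→Loc-3 9·12=108, Vance→Loc-3 2·11=22, Norris→Loc-3 12·10=120, York→Loc-3 8·15=120, Ryde→Loc-3 14·12=168. Service 764; fixed 66; total 830.
Difference: |559 − 830| = 271.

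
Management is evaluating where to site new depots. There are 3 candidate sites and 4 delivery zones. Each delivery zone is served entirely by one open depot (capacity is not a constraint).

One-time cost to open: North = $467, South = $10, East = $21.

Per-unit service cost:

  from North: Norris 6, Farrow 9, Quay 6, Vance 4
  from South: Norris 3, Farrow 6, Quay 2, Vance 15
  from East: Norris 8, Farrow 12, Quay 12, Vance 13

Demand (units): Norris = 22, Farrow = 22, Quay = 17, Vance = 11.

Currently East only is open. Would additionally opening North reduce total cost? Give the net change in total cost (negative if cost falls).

Current service cost with {East}: 787.
Adding North: each delivery zone re-picks its cheapest; new service cost 476, saving 311.
Extra fixed cost: 467. Net change = 467 − 311 = 156.
(Totals: 808 → 964.)

No — net change +156 (cost rises by 156).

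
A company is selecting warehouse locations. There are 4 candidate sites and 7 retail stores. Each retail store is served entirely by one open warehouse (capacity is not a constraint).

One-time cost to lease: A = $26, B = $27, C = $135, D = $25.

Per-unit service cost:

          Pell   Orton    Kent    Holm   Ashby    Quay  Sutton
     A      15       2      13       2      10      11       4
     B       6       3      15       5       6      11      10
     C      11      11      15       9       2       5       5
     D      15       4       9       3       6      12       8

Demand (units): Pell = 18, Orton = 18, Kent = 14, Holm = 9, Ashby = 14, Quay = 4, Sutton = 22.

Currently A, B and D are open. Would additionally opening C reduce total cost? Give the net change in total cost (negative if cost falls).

Current service cost with {A, B, D}: 504.
Adding C: each retail store re-picks its cheapest; new service cost 424, saving 80.
Extra fixed cost: 135. Net change = 135 − 80 = 55.
(Totals: 582 → 637.)

No — net change +55 (cost rises by 55).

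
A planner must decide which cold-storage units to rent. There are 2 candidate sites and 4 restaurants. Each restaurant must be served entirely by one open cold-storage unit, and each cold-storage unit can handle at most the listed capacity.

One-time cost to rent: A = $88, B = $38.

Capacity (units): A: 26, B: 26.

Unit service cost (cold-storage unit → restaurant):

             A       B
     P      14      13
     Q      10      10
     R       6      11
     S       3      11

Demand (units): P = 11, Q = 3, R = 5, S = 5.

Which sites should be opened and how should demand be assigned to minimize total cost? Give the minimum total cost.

Open {A}: P→A 14·11=154, Q→A 10·3=30, R→A 6·5=30, S→A 3·5=15.
Loads: A carries 24/26. Service 229; fixed 88; total 317.
Next best feasible plan costs 321.

Minimum total cost: 317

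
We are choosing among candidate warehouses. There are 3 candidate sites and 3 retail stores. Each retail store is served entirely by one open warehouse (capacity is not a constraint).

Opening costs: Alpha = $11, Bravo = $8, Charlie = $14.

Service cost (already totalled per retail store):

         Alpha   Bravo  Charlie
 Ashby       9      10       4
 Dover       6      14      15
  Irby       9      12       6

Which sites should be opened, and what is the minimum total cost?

For any fixed open set, each retail store goes to its cheapest open site; total = fixed + service.
{Alpha}: Ashby→Alpha 9, Dover→Alpha 6, Irby→Alpha 9. Service 24; fixed 11; total 35.
{Charlie}: Ashby→Charlie 4, Dover→Charlie 15, Irby→Charlie 6. Service 25; fixed 14; total 39.
{Alpha, Charlie}: Ashby→Charlie 4, Dover→Alpha 6, Irby→Charlie 6. Service 16; fixed 25; total 41.
{Alpha, Bravo, Charlie}: service 16 + fixed 33 = 49
(All 7 nonempty subsets were checked; Alpha only is lowest.)

Open Alpha only; minimum total cost 35.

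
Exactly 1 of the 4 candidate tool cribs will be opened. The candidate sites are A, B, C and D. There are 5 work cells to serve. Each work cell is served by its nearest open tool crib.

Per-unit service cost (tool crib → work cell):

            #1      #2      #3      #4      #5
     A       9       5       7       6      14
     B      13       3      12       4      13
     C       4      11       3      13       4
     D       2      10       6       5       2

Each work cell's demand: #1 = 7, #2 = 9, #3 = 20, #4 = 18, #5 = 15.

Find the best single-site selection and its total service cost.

With exactly 1 open, each work cell uses its cheapest among the chosen.
{D}: #1→D 2·7=14, #2→D 10·9=90, #3→D 6·20=120, #4→D 5·18=90, #5→D 2·15=30. Service cost 344.
{C}: service cost 481
{A}: service cost 566
Among all 4 size-1 choices, {D} is lowest.

Choose D only; total service cost 344.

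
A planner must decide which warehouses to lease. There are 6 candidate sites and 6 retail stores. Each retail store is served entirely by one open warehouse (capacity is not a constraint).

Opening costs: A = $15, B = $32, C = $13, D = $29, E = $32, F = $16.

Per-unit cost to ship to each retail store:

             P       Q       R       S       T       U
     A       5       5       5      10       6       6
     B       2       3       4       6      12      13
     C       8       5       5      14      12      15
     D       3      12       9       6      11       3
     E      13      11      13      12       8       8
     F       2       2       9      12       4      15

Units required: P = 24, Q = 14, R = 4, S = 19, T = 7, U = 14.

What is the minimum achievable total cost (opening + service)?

For any fixed open set, each retail store goes to its cheapest open site; total = fixed + service.
{C, D, F}: P→F 2·24=48, Q→F 2·14=28, R→C 5·4=20, S→D 6·19=114, T→F 4·7=28, U→D 3·14=42. Service 280; fixed 58; total 338.
{A, D, F}: P→F 2·24=48, Q→F 2·14=28, R→A 5·4=20, S→D 6·19=114, T→F 4·7=28, U→D 3·14=42. Service 280; fixed 60; total 340.
{D, F}: P→F 2·24=48, Q→F 2·14=28, R→D 9·4=36, S→D 6·19=114, T→F 4·7=28, U→D 3·14=42. Service 296; fixed 45; total 341.
{A, B, C, D, E, F}: service 276 + fixed 137 = 413
No other subset beats 338.

Minimum total cost: 338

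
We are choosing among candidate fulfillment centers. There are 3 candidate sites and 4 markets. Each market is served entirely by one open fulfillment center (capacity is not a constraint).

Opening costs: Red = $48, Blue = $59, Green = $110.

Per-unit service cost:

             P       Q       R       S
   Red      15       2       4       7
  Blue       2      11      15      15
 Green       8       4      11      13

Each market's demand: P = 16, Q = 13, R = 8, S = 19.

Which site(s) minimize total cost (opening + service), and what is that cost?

Open Red and Blue; minimum total cost 330.

For any fixed open set, each market goes to its cheapest open site; total = fixed + service.
{Red, Blue}: P→Blue 2·16=32, Q→Red 2·13=26, R→Red 4·8=32, S→Red 7·19=133. Service 223; fixed 107; total 330.
{Red, Blue, Green}: P→Blue 2·16=32, Q→Red 2·13=26, R→Red 4·8=32, S→Red 7·19=133. Service 223; fixed 217; total 440.
{Red, Green}: service 319 + fixed 158 = 477
{Red}: service 431 + fixed 48 = 479
No other subset beats 330.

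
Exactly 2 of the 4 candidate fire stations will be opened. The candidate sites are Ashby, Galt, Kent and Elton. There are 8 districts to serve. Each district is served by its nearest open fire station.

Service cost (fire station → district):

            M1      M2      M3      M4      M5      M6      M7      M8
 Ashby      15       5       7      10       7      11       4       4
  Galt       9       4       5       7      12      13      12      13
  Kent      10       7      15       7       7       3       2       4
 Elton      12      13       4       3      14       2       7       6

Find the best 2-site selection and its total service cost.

With exactly 2 open, each district uses its cheapest among the chosen.
{Kent, Elton}: M1→Kent 10, M2→Kent 7, M3→Elton 4, M4→Elton 3, M5→Kent 7, M6→Elton 2, M7→Kent 2, M8→Kent 4. Service cost 39.
{Ashby, Elton}: service cost 41
{Galt, Kent}: service cost 41
Among all 6 size-2 choices, {Kent, Elton} is lowest.

Choose Kent and Elton; total service cost 39.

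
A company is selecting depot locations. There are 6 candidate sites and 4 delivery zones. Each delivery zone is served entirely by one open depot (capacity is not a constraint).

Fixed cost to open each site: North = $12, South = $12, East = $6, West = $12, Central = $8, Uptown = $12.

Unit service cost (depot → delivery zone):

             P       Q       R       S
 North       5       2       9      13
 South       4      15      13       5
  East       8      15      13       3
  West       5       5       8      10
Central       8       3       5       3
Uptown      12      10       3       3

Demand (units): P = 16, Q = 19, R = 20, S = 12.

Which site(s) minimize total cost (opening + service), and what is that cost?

Open North, South and Uptown; minimum total cost 234.

For any fixed open set, each delivery zone goes to its cheapest open site; total = fixed + service.
{North, South, Uptown}: P→South 4·16=64, Q→North 2·19=38, R→Uptown 3·20=60, S→Uptown 3·12=36. Service 198; fixed 36; total 234.
{North, Uptown}: service 214 + fixed 24 = 238
{North, South, East, Uptown}: service 198 + fixed 42 = 240
{North, South, East, West, Central, Uptown}: service 198 + fixed 62 = 260
No other subset beats 234.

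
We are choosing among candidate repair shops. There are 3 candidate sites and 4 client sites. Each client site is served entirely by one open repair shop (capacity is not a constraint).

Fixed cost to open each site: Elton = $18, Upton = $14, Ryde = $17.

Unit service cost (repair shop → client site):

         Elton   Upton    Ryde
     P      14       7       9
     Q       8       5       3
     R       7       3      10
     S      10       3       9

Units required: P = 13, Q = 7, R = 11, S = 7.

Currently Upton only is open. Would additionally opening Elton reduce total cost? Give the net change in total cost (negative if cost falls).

No — net change +18 (cost rises by 18).

Current service cost with {Upton}: 180.
Adding Elton: each client site re-picks its cheapest; new service cost 180, saving 0.
Extra fixed cost: 18. Net change = 18 − 0 = 18.
(Totals: 194 → 212.)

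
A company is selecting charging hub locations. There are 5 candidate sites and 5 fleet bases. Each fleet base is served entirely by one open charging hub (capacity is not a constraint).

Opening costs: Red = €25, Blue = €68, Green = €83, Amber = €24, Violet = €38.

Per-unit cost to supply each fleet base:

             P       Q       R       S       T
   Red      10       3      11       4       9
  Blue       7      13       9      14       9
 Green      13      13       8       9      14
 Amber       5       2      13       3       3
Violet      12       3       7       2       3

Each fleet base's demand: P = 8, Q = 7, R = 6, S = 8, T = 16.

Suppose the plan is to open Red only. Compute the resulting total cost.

Each fleet base is assigned to its cheapest site among the open ones.
{Red}: P→Red 10·8=80, Q→Red 3·7=21, R→Red 11·6=66, S→Red 4·8=32, T→Red 9·16=144. Service 343; fixed 25; total 368.

Total cost: 368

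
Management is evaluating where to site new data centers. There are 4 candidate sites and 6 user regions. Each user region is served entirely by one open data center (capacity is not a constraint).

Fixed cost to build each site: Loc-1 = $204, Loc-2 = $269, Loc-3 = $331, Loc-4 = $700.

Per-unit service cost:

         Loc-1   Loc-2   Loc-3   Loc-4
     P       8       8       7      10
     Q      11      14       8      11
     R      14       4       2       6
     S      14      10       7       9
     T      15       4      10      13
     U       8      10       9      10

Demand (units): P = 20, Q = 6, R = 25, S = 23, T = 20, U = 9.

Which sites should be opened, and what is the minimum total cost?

Open Loc-3 only; minimum total cost 1011.

For any fixed open set, each user region goes to its cheapest open site; total = fixed + service.
{Loc-3}: P→Loc-3 7·20=140, Q→Loc-3 8·6=48, R→Loc-3 2·25=50, S→Loc-3 7·23=161, T→Loc-3 10·20=200, U→Loc-3 9·9=81. Service 680; fixed 331; total 1011.
{Loc-2}: P→Loc-2 8·20=160, Q→Loc-2 14·6=84, R→Loc-2 4·25=100, S→Loc-2 10·23=230, T→Loc-2 4·20=80, U→Loc-2 10·9=90. Service 744; fixed 269; total 1013.
{Loc-2, Loc-3}: P→Loc-3 7·20=140, Q→Loc-3 8·6=48, R→Loc-3 2·25=50, S→Loc-3 7·23=161, T→Loc-2 4·20=80, U→Loc-3 9·9=81. Service 560; fixed 600; total 1160.
{Loc-1, Loc-2, Loc-3, Loc-4}: P→Loc-3 7·20=140, Q→Loc-3 8·6=48, R→Loc-3 2·25=50, S→Loc-3 7·23=161, T→Loc-2 4·20=80, U→Loc-1 8·9=72. Service 551; fixed 1504; total 2055.
No other subset beats 1011.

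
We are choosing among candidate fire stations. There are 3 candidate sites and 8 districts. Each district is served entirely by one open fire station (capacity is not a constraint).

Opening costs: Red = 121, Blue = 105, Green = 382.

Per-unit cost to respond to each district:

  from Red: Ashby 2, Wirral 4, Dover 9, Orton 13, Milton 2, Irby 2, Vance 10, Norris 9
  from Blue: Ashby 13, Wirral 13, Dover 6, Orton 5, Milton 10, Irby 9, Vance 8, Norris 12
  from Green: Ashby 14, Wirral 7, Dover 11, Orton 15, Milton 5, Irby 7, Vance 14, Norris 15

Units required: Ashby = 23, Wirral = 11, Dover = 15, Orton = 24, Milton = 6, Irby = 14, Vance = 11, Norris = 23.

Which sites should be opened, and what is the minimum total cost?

Open Red and Blue; minimum total cost 861.

For any fixed open set, each district goes to its cheapest open site; total = fixed + service.
{Red, Blue}: Ashby→Red 2·23=46, Wirral→Red 4·11=44, Dover→Blue 6·15=90, Orton→Blue 5·24=120, Milton→Red 2·6=12, Irby→Red 2·14=28, Vance→Blue 8·11=88, Norris→Red 9·23=207. Service 635; fixed 226; total 861.
{Red}: service 894 + fixed 121 = 1015
{Red, Blue, Green}: service 635 + fixed 608 = 1243
{Blue}: service 1202 + fixed 105 = 1307
No other subset beats 861.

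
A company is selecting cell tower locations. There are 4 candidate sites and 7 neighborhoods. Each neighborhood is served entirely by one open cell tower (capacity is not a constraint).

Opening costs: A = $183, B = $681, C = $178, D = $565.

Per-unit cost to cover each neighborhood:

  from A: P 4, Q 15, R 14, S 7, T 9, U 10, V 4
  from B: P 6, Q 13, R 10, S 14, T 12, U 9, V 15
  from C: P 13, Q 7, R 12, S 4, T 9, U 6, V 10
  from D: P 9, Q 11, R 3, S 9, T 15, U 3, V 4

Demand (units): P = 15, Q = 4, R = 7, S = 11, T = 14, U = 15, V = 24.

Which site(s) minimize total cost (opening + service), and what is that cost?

For any fixed open set, each neighborhood goes to its cheapest open site; total = fixed + service.
{A}: P→A 4·15=60, Q→A 15·4=60, R→A 14·7=98, S→A 7·11=77, T→A 9·14=126, U→A 10·15=150, V→A 4·24=96. Service 667; fixed 183; total 850.
{A, C}: service 528 + fixed 361 = 889
{C}: service 807 + fixed 178 = 985
{A, B, C, D}: P→A 4·15=60, Q→C 7·4=28, R→D 3·7=21, S→C 4·11=44, T→A 9·14=126, U→D 3·15=45, V→A 4·24=96. Service 420; fixed 1607; total 2027.
(All 15 nonempty subsets were checked; A only is lowest.)

Open A only; minimum total cost 850.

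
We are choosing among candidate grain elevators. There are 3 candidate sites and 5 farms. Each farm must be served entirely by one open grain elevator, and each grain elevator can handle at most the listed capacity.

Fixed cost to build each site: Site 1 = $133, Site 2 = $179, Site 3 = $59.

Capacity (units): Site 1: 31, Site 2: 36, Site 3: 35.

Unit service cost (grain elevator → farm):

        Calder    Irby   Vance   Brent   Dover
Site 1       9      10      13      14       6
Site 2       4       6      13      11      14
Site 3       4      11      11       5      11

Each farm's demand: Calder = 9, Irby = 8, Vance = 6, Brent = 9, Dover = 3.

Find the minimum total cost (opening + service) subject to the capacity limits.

Minimum total cost: 327

Open {Site 3}: Calder→Site 3 4·9=36, Irby→Site 3 11·8=88, Vance→Site 3 11·6=66, Brent→Site 3 5·9=45, Dover→Site 3 11·3=33.
Loads: Site 3 carries 35/35. Service 268; fixed 59; total 327.
Next best feasible plan costs 437.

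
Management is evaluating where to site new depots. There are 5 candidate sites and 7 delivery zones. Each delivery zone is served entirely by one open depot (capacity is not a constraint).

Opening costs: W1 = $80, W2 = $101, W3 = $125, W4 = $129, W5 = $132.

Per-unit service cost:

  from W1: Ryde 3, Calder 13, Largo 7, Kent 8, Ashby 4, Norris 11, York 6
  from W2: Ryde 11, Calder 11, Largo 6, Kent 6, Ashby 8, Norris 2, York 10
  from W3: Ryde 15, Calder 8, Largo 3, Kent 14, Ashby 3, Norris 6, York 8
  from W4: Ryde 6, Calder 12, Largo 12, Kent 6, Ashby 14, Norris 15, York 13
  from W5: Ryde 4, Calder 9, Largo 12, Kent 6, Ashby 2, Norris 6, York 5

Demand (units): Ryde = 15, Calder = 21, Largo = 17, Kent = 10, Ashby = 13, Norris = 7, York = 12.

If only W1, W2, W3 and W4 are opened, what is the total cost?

Each delivery zone is assigned to its cheapest site among the open ones.
{W1, W2, W3, W4}: Ryde→W1 3·15=45, Calder→W3 8·21=168, Largo→W3 3·17=51, Kent→W2 6·10=60, Ashby→W3 3·13=39, Norris→W2 2·7=14, York→W1 6·12=72. Service 449; fixed 435; total 884.

Total cost: 884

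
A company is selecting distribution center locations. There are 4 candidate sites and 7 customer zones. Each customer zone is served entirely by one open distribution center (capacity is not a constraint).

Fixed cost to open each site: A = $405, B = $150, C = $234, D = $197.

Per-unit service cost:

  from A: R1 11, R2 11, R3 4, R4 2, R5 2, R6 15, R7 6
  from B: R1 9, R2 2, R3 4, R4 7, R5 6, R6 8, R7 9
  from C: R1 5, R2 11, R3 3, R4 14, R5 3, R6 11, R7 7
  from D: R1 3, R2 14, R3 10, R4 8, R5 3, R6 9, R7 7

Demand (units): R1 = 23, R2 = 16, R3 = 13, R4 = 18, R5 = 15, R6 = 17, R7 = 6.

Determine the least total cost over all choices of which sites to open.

Minimum total cost: 847

For any fixed open set, each customer zone goes to its cheapest open site; total = fixed + service.
{B}: R1→B 9·23=207, R2→B 2·16=32, R3→B 4·13=52, R4→B 7·18=126, R5→B 6·15=90, R6→B 8·17=136, R7→B 9·6=54. Service 697; fixed 150; total 847.
{B, D}: R1→D 3·23=69, R2→B 2·16=32, R3→B 4·13=52, R4→B 7·18=126, R5→D 3·15=45, R6→B 8·17=136, R7→D 7·6=42. Service 502; fixed 347; total 849.
{B, C}: R1→C 5·23=115, R2→B 2·16=32, R3→C 3·13=39, R4→B 7·18=126, R5→C 3·15=45, R6→B 8·17=136, R7→C 7·6=42. Service 535; fixed 384; total 919.
{A, B, C, D}: service 378 + fixed 986 = 1364
(All 15 nonempty subsets were checked; B only is lowest.)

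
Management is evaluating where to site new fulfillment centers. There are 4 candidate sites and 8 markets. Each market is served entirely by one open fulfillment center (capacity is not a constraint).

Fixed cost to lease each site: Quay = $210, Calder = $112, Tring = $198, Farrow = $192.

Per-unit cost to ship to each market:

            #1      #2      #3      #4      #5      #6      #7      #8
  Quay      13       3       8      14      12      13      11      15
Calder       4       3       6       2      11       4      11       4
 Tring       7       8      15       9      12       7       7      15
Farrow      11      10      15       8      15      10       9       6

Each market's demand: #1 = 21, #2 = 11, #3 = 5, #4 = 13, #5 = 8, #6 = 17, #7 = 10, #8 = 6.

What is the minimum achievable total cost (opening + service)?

For any fixed open set, each market goes to its cheapest open site; total = fixed + service.
{Calder}: #1→Calder 4·21=84, #2→Calder 3·11=33, #3→Calder 6·5=30, #4→Calder 2·13=26, #5→Calder 11·8=88, #6→Calder 4·17=68, #7→Calder 11·10=110, #8→Calder 4·6=24. Service 463; fixed 112; total 575.
{Calder, Tring}: service 423 + fixed 310 = 733
{Calder, Farrow}: #1→Calder 4·21=84, #2→Calder 3·11=33, #3→Calder 6·5=30, #4→Calder 2·13=26, #5→Calder 11·8=88, #6→Calder 4·17=68, #7→Farrow 9·10=90, #8→Calder 4·6=24. Service 443; fixed 304; total 747.
{Quay, Calder, Tring, Farrow}: #1→Calder 4·21=84, #2→Quay 3·11=33, #3→Calder 6·5=30, #4→Calder 2·13=26, #5→Calder 11·8=88, #6→Calder 4·17=68, #7→Tring 7·10=70, #8→Calder 4·6=24. Service 423; fixed 712; total 1135.
(All 15 nonempty subsets were checked; Calder only is lowest.)

Minimum total cost: 575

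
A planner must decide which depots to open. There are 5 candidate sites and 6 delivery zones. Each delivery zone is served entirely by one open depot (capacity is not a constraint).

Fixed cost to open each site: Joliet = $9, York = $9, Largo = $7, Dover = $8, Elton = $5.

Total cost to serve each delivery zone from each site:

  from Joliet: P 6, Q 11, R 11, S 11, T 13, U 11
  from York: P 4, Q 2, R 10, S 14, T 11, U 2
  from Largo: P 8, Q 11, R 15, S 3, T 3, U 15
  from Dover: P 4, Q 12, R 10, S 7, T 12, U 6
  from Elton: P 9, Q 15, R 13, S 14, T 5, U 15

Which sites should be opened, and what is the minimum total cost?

Open York and Largo; minimum total cost 40.

For any fixed open set, each delivery zone goes to its cheapest open site; total = fixed + service.
{York, Largo}: P→York 4, Q→York 2, R→York 10, S→Largo 3, T→Largo 3, U→York 2. Service 24; fixed 16; total 40.
{York, Largo, Elton}: service 24 + fixed 21 = 45
{York, Largo, Dover}: service 24 + fixed 24 = 48
{Joliet, York, Largo, Dover, Elton}: service 24 + fixed 38 = 62
No other subset beats 40.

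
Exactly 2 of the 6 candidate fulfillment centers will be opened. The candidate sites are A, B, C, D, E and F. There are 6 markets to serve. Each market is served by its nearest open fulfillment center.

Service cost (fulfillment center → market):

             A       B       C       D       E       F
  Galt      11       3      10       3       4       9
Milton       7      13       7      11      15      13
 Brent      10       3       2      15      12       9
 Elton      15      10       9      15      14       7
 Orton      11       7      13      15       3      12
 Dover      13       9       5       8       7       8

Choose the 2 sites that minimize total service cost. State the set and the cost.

Choose C and E; total service cost 30.

With exactly 2 open, each market uses its cheapest among the chosen.
{C, E}: Galt→E 4, Milton→C 7, Brent→C 2, Elton→C 9, Orton→E 3, Dover→C 5. Service cost 30.
{B, C}: service cost 33
{A, B}: service cost 39
Among all 15 size-2 choices, {C, E} is lowest.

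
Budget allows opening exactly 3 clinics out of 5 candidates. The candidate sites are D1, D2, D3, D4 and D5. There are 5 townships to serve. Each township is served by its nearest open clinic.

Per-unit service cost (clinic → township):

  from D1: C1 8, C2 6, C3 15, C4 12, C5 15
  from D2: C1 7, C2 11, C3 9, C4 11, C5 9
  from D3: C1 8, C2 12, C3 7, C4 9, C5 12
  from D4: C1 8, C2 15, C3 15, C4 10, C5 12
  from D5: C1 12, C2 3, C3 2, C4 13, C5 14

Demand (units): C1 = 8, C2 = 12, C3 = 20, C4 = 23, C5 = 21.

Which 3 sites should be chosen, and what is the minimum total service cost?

Choose D2, D3 and D5; total service cost 528.

With exactly 3 open, each township uses its cheapest among the chosen.
{D2, D3, D5}: C1→D2 7·8=56, C2→D5 3·12=36, C3→D5 2·20=40, C4→D3 9·23=207, C5→D2 9·21=189. Service cost 528.
{D2, D4, D5}: service cost 551
{D1, D2, D5}: service cost 574
Among all 10 size-3 choices, {D2, D3, D5} is lowest.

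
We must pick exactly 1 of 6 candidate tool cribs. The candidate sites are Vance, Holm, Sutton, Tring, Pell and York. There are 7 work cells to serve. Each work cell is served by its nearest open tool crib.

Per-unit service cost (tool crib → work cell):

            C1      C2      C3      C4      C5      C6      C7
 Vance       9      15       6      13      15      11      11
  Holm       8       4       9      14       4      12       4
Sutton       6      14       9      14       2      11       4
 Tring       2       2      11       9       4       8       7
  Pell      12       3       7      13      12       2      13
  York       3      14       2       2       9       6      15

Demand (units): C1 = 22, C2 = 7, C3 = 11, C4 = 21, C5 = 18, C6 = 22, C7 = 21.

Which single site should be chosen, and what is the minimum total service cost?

Choose Tring only; total service cost 763.

With exactly 1 open, each work cell uses its cheapest among the chosen.
{Tring}: C1→Tring 2·22=44, C2→Tring 2·7=14, C3→Tring 11·11=121, C4→Tring 9·21=189, C5→Tring 4·18=72, C6→Tring 8·22=176, C7→Tring 7·21=147. Service cost 763.
{York}: service cost 837
{Sutton}: service cost 985
Among all 6 size-1 choices, {Tring} is lowest.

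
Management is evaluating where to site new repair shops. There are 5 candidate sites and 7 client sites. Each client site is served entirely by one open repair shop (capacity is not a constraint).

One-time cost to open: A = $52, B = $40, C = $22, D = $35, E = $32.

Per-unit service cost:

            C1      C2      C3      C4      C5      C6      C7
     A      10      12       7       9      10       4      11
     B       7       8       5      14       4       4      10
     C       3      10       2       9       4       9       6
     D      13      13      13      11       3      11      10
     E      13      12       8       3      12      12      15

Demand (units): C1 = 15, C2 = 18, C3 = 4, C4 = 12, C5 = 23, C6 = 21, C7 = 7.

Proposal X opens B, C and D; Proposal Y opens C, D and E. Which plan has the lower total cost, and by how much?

Proposal X is cheaper by 61.

Proposal X: {B, C, D}: C1→C 3·15=45, C2→B 8·18=144, C3→C 2·4=8, C4→C 9·12=108, C5→D 3·23=69, C6→B 4·21=84, C7→C 6·7=42. Service 500; fixed 97; total 597.
Proposal Y: {C, D, E}: C1→C 3·15=45, C2→C 10·18=180, C3→C 2·4=8, C4→E 3·12=36, C5→D 3·23=69, C6→C 9·21=189, C7→C 6·7=42. Service 569; fixed 89; total 658.
Difference: |597 − 658| = 61.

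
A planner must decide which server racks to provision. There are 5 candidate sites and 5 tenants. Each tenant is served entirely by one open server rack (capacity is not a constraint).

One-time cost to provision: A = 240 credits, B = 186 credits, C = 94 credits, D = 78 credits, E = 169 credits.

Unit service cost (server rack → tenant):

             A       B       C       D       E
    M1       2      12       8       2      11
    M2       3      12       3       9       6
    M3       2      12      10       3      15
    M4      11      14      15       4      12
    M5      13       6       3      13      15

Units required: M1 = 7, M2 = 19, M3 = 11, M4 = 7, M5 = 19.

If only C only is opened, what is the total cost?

Total cost: 479

Each tenant is assigned to its cheapest site among the open ones.
{C}: M1→C 8·7=56, M2→C 3·19=57, M3→C 10·11=110, M4→C 15·7=105, M5→C 3·19=57. Service 385; fixed 94; total 479.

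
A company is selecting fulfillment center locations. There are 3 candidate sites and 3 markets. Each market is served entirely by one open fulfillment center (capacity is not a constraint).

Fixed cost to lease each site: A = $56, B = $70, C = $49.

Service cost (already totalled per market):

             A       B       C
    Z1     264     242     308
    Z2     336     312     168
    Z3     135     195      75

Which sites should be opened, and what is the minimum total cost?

For any fixed open set, each market goes to its cheapest open site; total = fixed + service.
{C}: Z1→C 308, Z2→C 168, Z3→C 75. Service 551; fixed 49; total 600.
{B, C}: Z1→B 242, Z2→C 168, Z3→C 75. Service 485; fixed 119; total 604.
{A, C}: service 507 + fixed 105 = 612
{A, B, C}: service 485 + fixed 175 = 660
No other subset beats 600.

Open C only; minimum total cost 600.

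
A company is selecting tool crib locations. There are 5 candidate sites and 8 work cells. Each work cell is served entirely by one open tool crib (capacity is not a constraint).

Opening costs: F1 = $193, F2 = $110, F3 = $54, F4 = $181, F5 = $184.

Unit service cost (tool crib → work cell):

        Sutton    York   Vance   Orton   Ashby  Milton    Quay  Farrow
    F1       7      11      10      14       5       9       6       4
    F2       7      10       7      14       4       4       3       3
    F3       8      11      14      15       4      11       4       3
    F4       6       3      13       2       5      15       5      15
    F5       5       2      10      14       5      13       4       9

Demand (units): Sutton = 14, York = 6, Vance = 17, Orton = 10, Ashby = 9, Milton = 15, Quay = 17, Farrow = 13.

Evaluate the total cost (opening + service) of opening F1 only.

Each work cell is assigned to its cheapest site among the open ones.
{F1}: Sutton→F1 7·14=98, York→F1 11·6=66, Vance→F1 10·17=170, Orton→F1 14·10=140, Ashby→F1 5·9=45, Milton→F1 9·15=135, Quay→F1 6·17=102, Farrow→F1 4·13=52. Service 808; fixed 193; total 1001.

Total cost: 1001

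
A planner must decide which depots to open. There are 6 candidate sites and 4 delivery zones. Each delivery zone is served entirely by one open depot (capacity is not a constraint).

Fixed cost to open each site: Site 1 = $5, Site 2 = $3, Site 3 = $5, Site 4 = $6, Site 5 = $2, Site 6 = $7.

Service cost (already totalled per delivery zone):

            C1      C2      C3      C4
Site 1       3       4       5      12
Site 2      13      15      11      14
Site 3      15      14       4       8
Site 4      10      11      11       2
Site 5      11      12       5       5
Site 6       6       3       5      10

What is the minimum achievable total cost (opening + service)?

For any fixed open set, each delivery zone goes to its cheapest open site; total = fixed + service.
{Site 1, Site 5}: C1→Site 1 3, C2→Site 1 4, C3→Site 1 5, C4→Site 5 5. Service 17; fixed 7; total 24.
{Site 1, Site 4}: C1→Site 1 3, C2→Site 1 4, C3→Site 1 5, C4→Site 4 2. Service 14; fixed 11; total 25.
{Site 1, Site 2, Site 5}: C1→Site 1 3, C2→Site 1 4, C3→Site 1 5, C4→Site 5 5. Service 17; fixed 10; total 27.
{Site 1, Site 2, Site 3, Site 4, Site 5, Site 6}: C1→Site 1 3, C2→Site 6 3, C3→Site 3 4, C4→Site 4 2. Service 12; fixed 28; total 40.
No other subset beats 24.

Minimum total cost: 24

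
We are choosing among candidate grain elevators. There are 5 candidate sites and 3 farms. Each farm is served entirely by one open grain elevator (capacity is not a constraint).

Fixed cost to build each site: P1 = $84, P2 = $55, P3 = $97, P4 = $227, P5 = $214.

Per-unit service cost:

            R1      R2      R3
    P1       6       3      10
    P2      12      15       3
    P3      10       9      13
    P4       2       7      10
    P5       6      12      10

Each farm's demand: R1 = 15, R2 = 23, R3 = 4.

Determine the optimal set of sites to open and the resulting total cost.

For any fixed open set, each farm goes to its cheapest open site; total = fixed + service.
{P1}: R1→P1 6·15=90, R2→P1 3·23=69, R3→P1 10·4=40. Service 199; fixed 84; total 283.
{P1, P2}: R1→P1 6·15=90, R2→P1 3·23=69, R3→P2 3·4=12. Service 171; fixed 139; total 310.
{P1, P3}: service 199 + fixed 181 = 380
{P1, P2, P3, P4, P5}: service 111 + fixed 677 = 788
No other subset beats 283.

Open P1 only; minimum total cost 283.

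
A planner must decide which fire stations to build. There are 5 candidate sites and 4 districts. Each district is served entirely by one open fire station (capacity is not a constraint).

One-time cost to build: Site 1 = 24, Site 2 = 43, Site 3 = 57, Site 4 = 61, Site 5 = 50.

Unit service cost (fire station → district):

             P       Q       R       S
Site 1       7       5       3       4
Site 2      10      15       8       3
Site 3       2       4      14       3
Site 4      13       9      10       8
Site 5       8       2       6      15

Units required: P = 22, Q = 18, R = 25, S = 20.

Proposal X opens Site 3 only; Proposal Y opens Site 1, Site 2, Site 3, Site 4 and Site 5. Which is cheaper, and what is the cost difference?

Proposal Y is cheaper by 133.

Proposal X: {Site 3}: P→Site 3 2·22=44, Q→Site 3 4·18=72, R→Site 3 14·25=350, S→Site 3 3·20=60. Service 526; fixed 57; total 583.
Proposal Y: {Site 1, Site 2, Site 3, Site 4, Site 5}: P→Site 3 2·22=44, Q→Site 5 2·18=36, R→Site 1 3·25=75, S→Site 2 3·20=60. Service 215; fixed 235; total 450.
Difference: |583 − 450| = 133.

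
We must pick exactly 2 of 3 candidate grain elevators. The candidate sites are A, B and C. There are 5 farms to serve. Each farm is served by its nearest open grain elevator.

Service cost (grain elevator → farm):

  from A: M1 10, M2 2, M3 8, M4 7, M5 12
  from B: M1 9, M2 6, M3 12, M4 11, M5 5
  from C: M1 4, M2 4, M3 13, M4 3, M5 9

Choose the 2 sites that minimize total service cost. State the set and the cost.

With exactly 2 open, each farm uses its cheapest among the chosen.
{A, C}: M1→C 4, M2→A 2, M3→A 8, M4→C 3, M5→C 9. Service cost 26.
{B, C}: service cost 28
{A, B}: service cost 31
Among all 3 size-2 choices, {A, C} is lowest.

Choose A and C; total service cost 26.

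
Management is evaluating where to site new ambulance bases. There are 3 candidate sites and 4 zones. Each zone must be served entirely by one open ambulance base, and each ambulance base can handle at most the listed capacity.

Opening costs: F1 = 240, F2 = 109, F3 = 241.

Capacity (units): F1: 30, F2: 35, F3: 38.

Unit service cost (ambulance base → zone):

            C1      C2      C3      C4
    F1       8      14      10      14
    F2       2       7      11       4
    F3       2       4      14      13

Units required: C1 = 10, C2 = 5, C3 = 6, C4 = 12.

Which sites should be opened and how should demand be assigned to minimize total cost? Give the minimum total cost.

Open {F2}: C1→F2 2·10=20, C2→F2 7·5=35, C3→F2 11·6=66, C4→F2 4·12=48.
Loads: F2 carries 33/35. Service 169; fixed 109; total 278.
Next best feasible plan costs 504.

Minimum total cost: 278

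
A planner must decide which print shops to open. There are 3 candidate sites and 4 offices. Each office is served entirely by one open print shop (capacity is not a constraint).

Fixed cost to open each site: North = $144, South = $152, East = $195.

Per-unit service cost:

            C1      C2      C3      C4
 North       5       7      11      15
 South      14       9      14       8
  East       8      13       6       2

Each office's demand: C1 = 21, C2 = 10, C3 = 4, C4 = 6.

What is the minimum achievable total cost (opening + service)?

For any fixed open set, each office goes to its cheapest open site; total = fixed + service.
{North}: C1→North 5·21=105, C2→North 7·10=70, C3→North 11·4=44, C4→North 15·6=90. Service 309; fixed 144; total 453.
{East}: service 334 + fixed 195 = 529
{North, East}: C1→North 5·21=105, C2→North 7·10=70, C3→East 6·4=24, C4→East 2·6=12. Service 211; fixed 339; total 550.
{North, South, East}: service 211 + fixed 491 = 702
No other subset beats 453.

Minimum total cost: 453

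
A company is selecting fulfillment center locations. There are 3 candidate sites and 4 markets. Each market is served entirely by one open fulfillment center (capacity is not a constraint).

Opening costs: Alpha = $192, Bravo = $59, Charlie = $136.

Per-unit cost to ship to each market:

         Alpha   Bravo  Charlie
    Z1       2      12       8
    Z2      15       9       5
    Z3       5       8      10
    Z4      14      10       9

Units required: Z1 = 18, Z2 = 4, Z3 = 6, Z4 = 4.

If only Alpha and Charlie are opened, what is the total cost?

Total cost: 450

Each market is assigned to its cheapest site among the open ones.
{Alpha, Charlie}: Z1→Alpha 2·18=36, Z2→Charlie 5·4=20, Z3→Alpha 5·6=30, Z4→Charlie 9·4=36. Service 122; fixed 328; total 450.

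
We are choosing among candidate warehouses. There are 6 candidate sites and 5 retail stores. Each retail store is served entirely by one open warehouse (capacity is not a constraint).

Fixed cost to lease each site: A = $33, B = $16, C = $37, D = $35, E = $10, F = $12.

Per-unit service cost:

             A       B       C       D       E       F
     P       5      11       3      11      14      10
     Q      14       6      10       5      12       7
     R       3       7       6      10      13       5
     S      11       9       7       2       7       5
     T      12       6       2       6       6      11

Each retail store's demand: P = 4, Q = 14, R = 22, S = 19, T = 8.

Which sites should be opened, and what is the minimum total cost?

Open A, C and D; minimum total cost 307.

For any fixed open set, each retail store goes to its cheapest open site; total = fixed + service.
{A, C, D}: P→C 3·4=12, Q→D 5·14=70, R→A 3·22=66, S→D 2·19=38, T→C 2·8=16. Service 202; fixed 105; total 307.
{A, D}: service 242 + fixed 68 = 310
{A, C, D, E}: P→C 3·4=12, Q→D 5·14=70, R→A 3·22=66, S→D 2·19=38, T→C 2·8=16. Service 202; fixed 115; total 317.
{A, B, C, D, E, F}: service 202 + fixed 143 = 345
No other subset beats 307.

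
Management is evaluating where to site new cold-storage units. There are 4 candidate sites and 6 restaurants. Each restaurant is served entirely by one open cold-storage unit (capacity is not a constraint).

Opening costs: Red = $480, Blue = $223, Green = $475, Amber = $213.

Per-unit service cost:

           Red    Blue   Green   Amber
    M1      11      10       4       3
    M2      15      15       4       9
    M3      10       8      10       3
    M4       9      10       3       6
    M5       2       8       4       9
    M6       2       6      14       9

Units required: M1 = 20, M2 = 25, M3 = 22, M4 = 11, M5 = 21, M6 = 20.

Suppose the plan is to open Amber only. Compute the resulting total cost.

Each restaurant is assigned to its cheapest site among the open ones.
{Amber}: M1→Amber 3·20=60, M2→Amber 9·25=225, M3→Amber 3·22=66, M4→Amber 6·11=66, M5→Amber 9·21=189, M6→Amber 9·20=180. Service 786; fixed 213; total 999.

Total cost: 999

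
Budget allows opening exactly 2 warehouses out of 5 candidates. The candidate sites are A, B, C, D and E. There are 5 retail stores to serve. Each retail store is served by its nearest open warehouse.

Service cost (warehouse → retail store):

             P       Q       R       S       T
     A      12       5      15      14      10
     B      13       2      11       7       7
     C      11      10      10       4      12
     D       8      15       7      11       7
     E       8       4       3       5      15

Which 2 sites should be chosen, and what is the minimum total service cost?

With exactly 2 open, each retail store uses its cheapest among the chosen.
{B, E}: P→E 8, Q→B 2, R→E 3, S→E 5, T→B 7. Service cost 25.
{D, E}: service cost 27
{A, E}: service cost 30
Among all 10 size-2 choices, {B, E} is lowest.

Choose B and E; total service cost 25.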